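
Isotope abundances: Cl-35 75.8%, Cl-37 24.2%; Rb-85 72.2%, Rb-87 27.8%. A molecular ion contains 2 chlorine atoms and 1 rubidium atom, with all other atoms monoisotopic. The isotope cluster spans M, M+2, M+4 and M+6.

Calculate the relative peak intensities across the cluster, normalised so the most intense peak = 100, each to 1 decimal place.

Chlorine pattern (n=2): 0.574564 : 0.366872 : 0.058564
Rubidium pattern (n=1): 0.7220 : 0.2780
Convolve the two distributions (both contribute in 2-u steps):
  M: 0.574564×0.7220 = 0.414835
  M+2: 0.574564×0.2780 + 0.366872×0.7220 = 0.424610
  M+4: 0.366872×0.2780 + 0.058564×0.7220 = 0.144274
  M+6: 0.058564×0.2780 = 0.016281
Scale to base peak (0.424610) = 100: 97.7 : 100.0 : 34.0 : 3.8

97.7 : 100.0 : 34.0 : 3.8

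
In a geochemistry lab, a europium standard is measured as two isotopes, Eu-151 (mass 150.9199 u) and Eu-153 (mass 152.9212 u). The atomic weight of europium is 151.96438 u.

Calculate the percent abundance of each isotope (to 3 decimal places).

Eu-151: 47.810%, Eu-153: 52.190%

Writing the weighted mean with unknown fraction x of Eu-151:
150.9199·x + 152.9212·(1 − x) = 151.96438
(150.9199 − 152.9212)·x = 151.96438 − 152.9212
x = -0.95682 / -2.0013 = 0.47810 → 47.810% Eu-151, 52.190% Eu-153.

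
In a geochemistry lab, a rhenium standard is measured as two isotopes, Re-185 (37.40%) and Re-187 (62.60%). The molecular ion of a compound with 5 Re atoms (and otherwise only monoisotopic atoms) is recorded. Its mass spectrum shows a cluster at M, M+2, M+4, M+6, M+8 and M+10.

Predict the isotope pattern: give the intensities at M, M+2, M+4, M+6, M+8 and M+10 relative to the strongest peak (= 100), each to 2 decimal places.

2.13 : 17.85 : 59.74 : 100.00 : 83.69 : 28.02

Expanding (0.3740 + 0.6260)^5:
P(M) = 0.3740^5 = 0.007317
P(M+2) = 5 × 0.3740^4 × 0.6260^1 = 0.061239
P(M+4) = 10 × 0.3740^3 × 0.6260^2 = 0.205005
P(M+6) = 10 × 0.3740^2 × 0.6260^3 = 0.343136
P(M+8) = 5 × 0.3740^1 × 0.6260^4 = 0.287170
P(M+10) = 0.6260^5 = 0.096133
The M+6 peak is largest (0.343136); scaling to 100 gives 2.13 : 17.85 : 59.74 : 100.00 : 83.69 : 28.02.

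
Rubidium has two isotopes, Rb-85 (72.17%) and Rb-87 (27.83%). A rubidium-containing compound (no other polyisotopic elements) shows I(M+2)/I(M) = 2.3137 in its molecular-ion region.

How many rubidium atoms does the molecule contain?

For n independent Rb atoms, I(M+2)/I(M) = n · (abundance Rb-87) / (abundance Rb-85) = n · 0.2783/0.7217.
n = 2.3137 × 0.7217/0.2783 = 6.00 ≈ 6

6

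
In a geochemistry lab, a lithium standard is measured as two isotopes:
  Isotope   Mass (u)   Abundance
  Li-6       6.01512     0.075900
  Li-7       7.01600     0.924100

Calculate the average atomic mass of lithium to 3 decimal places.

Average mass = Σ (abundance × isotope mass) = 0.075900 × 6.01512 + 0.924100 × 7.01600
= 0.456548 + 6.483486 = 6.940034 u

6.940 u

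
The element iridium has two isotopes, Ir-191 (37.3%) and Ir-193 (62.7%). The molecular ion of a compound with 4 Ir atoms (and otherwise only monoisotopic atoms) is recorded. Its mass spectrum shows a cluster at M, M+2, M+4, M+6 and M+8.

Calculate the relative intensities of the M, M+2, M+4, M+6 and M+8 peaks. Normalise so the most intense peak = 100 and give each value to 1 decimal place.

5.3 : 35.4 : 89.2 : 100.0 : 42.0

Expanding (0.373 + 0.627)^4:
P(M) = 0.373^4 = 0.019357
P(M+2) = 4 × 0.373^3 × 0.627^1 = 0.130153
P(M+4) = 6 × 0.373^2 × 0.627^2 = 0.328174
P(M+6) = 4 × 0.373^1 × 0.627^3 = 0.367766
P(M+8) = 0.627^4 = 0.154550
The M+6 peak is largest (0.367766); scaling to 100 gives 5.3 : 35.4 : 89.2 : 100.0 : 42.0.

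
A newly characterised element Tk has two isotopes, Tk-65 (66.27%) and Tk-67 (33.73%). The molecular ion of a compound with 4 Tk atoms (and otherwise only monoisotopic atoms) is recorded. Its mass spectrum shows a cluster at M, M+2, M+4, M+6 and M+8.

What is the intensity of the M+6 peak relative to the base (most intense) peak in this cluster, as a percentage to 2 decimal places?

(0.6627 + 0.3373)^4 gives M 0.1929, M+2 0.3927, M+4 0.2998, M+6 0.1017, M+8 0.0129; the largest is M+2.
P(M+2) = C(4,1) × 0.6627^3 × 0.3373^1 = 4 × 0.29103881 × 0.3373 = 0.392670 (base)
P(M+6) = C(4,3) × 0.6627^1 × 0.3373^3 = 4 × 0.6627 × 0.03837506 = 0.101725
Relative intensity = 0.101725 / 0.392670 × 100 = 25.91

25.91%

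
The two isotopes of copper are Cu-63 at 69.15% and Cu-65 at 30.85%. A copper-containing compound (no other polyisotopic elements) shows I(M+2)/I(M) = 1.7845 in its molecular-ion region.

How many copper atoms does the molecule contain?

4

For n independent Cu atoms, I(M+2)/I(M) = n · (abundance Cu-65) / (abundance Cu-63) = n · 0.3085/0.6915.
n = 1.7845 × 0.6915/0.3085 = 4.00 ≈ 4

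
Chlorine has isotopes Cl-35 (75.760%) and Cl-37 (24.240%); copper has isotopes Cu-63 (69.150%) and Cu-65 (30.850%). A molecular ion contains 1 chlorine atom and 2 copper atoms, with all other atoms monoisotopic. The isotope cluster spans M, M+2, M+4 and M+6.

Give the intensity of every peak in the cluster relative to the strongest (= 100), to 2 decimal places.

82.49 : 100.00 : 39.97 : 5.25

Chlorine pattern (n=1): 0.7576 : 0.2424
Copper pattern (n=2): 0.47817225 : 0.4266555 : 0.09517225
Convolve the two distributions (both contribute in 2-u steps):
  M: 0.7576×0.47817225 = 0.362263
  M+2: 0.7576×0.4266555 + 0.2424×0.47817225 = 0.439143
  M+4: 0.7576×0.09517225 + 0.2424×0.4266555 = 0.175524
  M+6: 0.2424×0.09517225 = 0.023070
Scale to base peak (0.439143) = 100: 82.49 : 100.00 : 39.97 : 5.25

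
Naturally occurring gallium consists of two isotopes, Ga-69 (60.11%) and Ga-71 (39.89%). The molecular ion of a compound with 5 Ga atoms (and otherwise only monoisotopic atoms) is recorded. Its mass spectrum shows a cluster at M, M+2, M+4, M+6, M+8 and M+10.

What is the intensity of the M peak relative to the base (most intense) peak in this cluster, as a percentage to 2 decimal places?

(0.6011 + 0.3989)^5 gives M 0.0785, M+2 0.2604, M+4 0.3456, M+6 0.2293, M+8 0.0761, M+10 0.0101; the largest is M+4.
P(M+4) = C(5,2) × 0.6011^3 × 0.3989^2 = 10 × 0.21719018 × 0.15912121 = 0.345596 (base)
P(M) = C(5,0) × 0.6011^5 × 0.3989^0 = 1 × 0.07847542 × 1.0000 = 0.078475
Relative intensity = 0.078475 / 0.345596 × 100 = 22.71

22.71%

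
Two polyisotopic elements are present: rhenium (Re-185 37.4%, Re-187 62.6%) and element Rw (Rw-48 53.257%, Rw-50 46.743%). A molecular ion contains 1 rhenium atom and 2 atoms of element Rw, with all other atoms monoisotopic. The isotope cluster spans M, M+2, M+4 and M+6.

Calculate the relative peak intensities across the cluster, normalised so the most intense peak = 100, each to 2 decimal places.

26.97 : 92.47 : 100.00 : 34.77

Rhenium pattern (n=1): 0.3740 : 0.6260
Element Rw pattern (n=2): 0.2836308 : 0.49787839 : 0.2184908
Convolve the two distributions (both contribute in 2-u steps):
  M: 0.3740×0.2836308 = 0.106078
  M+2: 0.3740×0.49787839 + 0.6260×0.2836308 = 0.363759
  M+4: 0.3740×0.2184908 + 0.6260×0.49787839 = 0.393387
  M+6: 0.6260×0.2184908 = 0.136775
Scale to base peak (0.393387) = 100: 26.97 : 92.47 : 100.00 : 34.77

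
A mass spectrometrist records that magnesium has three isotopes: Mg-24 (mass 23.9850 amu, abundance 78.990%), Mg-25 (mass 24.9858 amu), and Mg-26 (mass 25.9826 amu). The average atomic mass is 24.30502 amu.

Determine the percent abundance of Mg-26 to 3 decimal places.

Let x and y be the fractions of Mg-25 and Mg-26. Then x + y = 1 − 0.78990 = 0.21010 and 24.9858x + 25.9826y = 24.30502 − 0.78990×23.9850 = 5.3592685.
Substituting: 24.9858x + 25.9826(0.21010 − x) = 5.3592685
(24.9858 − 25.9826)x = -0.09967576  ⇒  x = 0.10000, y = 0.11010
Mg-25: 10.000%, Mg-26: 11.010%.

11.010%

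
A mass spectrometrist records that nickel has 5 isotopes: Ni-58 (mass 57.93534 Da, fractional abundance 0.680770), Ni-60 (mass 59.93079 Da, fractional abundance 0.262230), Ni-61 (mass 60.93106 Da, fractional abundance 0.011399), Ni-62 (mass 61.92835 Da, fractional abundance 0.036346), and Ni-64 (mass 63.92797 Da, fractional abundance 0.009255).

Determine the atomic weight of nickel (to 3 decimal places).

The abundance-weighted mean is 0.680770 × 57.93534 + 0.262230 × 59.93079 + 0.011399 × 60.93106 + 0.036346 × 61.92835 + 0.009255 × 63.92797
= 39.440641 + 15.715651 + 0.694553 + 2.250848 + 0.591653 = 58.693346 Da

58.693 Da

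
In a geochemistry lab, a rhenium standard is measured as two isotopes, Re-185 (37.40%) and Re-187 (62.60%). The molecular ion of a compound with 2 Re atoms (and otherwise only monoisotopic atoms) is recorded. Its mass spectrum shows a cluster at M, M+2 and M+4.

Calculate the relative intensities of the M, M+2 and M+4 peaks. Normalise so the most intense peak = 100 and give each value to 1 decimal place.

Each Re atom is independently Re-185 (p = 0.3740) or Re-187 (q = 0.6260); the cluster is the binomial expansion (p + q)^2.
P(M) = 0.3740^2 = 0.139876
P(M+2) = 2 × 0.3740^1 × 0.6260^1 = 0.468248
P(M+4) = 0.6260^2 = 0.391876
The M+2 peak is largest (0.468248); scaling to 100 gives 29.9 : 100.0 : 83.7.

29.9 : 100.0 : 83.7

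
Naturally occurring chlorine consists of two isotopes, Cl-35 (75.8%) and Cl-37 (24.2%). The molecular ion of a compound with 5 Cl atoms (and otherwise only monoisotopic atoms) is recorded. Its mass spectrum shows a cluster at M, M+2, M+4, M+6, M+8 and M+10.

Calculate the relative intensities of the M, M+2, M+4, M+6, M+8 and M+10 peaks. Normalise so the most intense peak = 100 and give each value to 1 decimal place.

62.6 : 100.0 : 63.9 : 20.4 : 3.3 : 0.2

Expanding (0.758 + 0.242)^5:
P(M) = 0.758^5 = 0.250234
P(M+2) = 5 × 0.758^4 × 0.242^1 = 0.399450
P(M+4) = 10 × 0.758^3 × 0.242^2 = 0.255058
P(M+6) = 10 × 0.758^2 × 0.242^3 = 0.081430
P(M+8) = 5 × 0.758^1 × 0.242^4 = 0.012999
P(M+10) = 0.242^5 = 0.000830
The M+2 peak is largest (0.399450); scaling to 100 gives 62.6 : 100.0 : 63.9 : 20.4 : 3.3 : 0.2.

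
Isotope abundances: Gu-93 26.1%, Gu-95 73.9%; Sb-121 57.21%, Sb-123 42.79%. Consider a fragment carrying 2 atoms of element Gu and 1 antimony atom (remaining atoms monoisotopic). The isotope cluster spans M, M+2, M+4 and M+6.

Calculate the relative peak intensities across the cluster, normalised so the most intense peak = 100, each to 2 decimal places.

Element Gu pattern (n=2): 0.068121 : 0.385758 : 0.546121
Antimony pattern (n=1): 0.5721 : 0.4279
Convolve the two distributions (both contribute in 2-u steps):
  M: 0.068121×0.5721 = 0.038972
  M+2: 0.068121×0.4279 + 0.385758×0.5721 = 0.249841
  M+4: 0.385758×0.4279 + 0.546121×0.5721 = 0.477502
  M+6: 0.546121×0.4279 = 0.233685
Scale to base peak (0.477502) = 100: 8.16 : 52.32 : 100.00 : 48.94

8.16 : 52.32 : 100.00 : 48.94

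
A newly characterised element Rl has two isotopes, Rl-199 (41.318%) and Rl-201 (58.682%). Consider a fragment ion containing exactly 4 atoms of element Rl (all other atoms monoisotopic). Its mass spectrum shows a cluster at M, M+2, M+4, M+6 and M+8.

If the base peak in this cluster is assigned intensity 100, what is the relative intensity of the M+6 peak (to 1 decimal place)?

(0.41318 + 0.58682)^4 gives M 0.0291, M+2 0.1656, M+4 0.3527, M+6 0.3340, M+8 0.1186; the largest is M+4.
P(M+4) = C(4,2) × 0.41318^2 × 0.58682^2 = 6 × 0.17071771 × 0.34435771 = 0.352728 (base)
P(M+6) = C(4,3) × 0.41318^1 × 0.58682^3 = 4 × 0.41318 × 0.20207599 = 0.333975
Relative intensity = 0.333975 / 0.352728 × 100 = 94.7

94.7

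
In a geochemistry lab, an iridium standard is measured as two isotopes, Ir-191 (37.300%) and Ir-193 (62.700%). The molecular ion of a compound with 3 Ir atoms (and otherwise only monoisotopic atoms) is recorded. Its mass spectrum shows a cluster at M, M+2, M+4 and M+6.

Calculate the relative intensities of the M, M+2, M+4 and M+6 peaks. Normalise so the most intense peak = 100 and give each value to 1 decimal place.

Expanding (0.37300 + 0.62700)^3:
P(M) = 0.37300^3 = 0.051895
P(M+2) = 3 × 0.37300^2 × 0.62700^1 = 0.261702
P(M+4) = 3 × 0.37300^1 × 0.62700^2 = 0.439911
P(M+6) = 0.62700^3 = 0.246492
The M+4 peak is largest (0.439911); scaling to 100 gives 11.8 : 59.5 : 100.0 : 56.0.

11.8 : 59.5 : 100.0 : 56.0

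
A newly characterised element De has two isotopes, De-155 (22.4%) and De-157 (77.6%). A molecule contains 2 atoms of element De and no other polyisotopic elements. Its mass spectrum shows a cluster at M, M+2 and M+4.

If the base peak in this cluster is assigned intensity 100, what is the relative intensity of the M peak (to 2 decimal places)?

Binomial terms of (0.224 + 0.776)^2: M 0.0502, M+2 0.3476, M+4 0.6022 → M+4 is the base peak.
P(M+4) = C(2,2) × 0.224^0 × 0.776^2 = 1 × 1.0000 × 0.602176 = 0.602176 (base)
P(M) = C(2,0) × 0.224^2 × 0.776^0 = 1 × 0.050176 × 1.0000 = 0.050176
Relative intensity = 0.050176 / 0.602176 × 100 = 8.33

8.33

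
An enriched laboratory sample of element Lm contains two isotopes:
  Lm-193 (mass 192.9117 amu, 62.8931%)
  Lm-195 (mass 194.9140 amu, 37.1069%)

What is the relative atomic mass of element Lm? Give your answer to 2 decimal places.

Weight each isotope mass by its fractional abundance: 0.628931 × 192.9117 + 0.371069 × 194.9140
= 121.32815 + 72.32654 = 193.65469 amu

193.65 amu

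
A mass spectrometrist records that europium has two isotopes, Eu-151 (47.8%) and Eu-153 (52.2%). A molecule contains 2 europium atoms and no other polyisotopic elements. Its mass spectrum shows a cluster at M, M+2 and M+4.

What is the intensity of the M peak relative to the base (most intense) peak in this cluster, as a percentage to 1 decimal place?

45.8%

(0.478 + 0.522)^2 gives M 0.2285, M+2 0.4990, M+4 0.2725; the largest is M+2.
P(M+2) = C(2,1) × 0.478^1 × 0.522^1 = 2 × 0.4780 × 0.5220 = 0.499032 (base)
P(M) = C(2,0) × 0.478^2 × 0.522^0 = 1 × 0.228484 × 1.0000 = 0.228484
Relative intensity = 0.228484 / 0.499032 × 100 = 45.8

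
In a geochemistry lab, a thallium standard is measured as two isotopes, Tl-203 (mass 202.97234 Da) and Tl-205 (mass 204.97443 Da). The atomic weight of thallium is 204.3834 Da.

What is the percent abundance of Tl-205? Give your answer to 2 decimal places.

Let x be the fractional abundance of Tl-203; then Tl-205 has abundance 1 − x.
202.97234·x + 204.97443·(1 − x) = 204.3834
(202.97234 − 204.97443)·x = 204.3834 − 204.97443
x = -0.59103 / -2.00209 = 0.29521 → 29.52% Tl-203, 70.48% Tl-205.

70.48%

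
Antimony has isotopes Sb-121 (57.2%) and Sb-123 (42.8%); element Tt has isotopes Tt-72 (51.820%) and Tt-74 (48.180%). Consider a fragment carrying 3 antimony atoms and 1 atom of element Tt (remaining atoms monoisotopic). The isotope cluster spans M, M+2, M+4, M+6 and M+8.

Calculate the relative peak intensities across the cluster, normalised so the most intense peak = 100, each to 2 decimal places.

Antimony pattern (n=3): 0.18714925 : 0.42010426 : 0.31434374 : 0.07840275
Element Tt pattern (n=1): 0.5182 : 0.4818
Convolve the two distributions (both contribute in 2-u steps):
  M: 0.18714925×0.5182 = 0.096981
  M+2: 0.18714925×0.4818 + 0.42010426×0.5182 = 0.307867
  M+4: 0.42010426×0.4818 + 0.31434374×0.5182 = 0.365299
  M+6: 0.31434374×0.4818 + 0.07840275×0.5182 = 0.192079
  M+8: 0.07840275×0.4818 = 0.037774
Scale to base peak (0.365299) = 100: 26.55 : 84.28 : 100.00 : 52.58 : 10.34

26.55 : 84.28 : 100.00 : 52.58 : 10.34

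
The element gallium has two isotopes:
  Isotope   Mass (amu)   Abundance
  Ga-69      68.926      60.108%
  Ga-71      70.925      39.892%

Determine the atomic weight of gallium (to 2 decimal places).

Weight each isotope mass by its fractional abundance: 0.60108 × 68.926 + 0.39892 × 70.925
= 41.4300 + 28.2934 = 69.7234 amu

69.72 amu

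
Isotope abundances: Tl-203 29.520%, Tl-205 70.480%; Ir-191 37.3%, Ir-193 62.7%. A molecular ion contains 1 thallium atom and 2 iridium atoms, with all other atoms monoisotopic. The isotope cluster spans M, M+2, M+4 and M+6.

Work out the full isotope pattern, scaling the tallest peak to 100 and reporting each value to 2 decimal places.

9.21 : 52.98 : 100.00 : 62.16

Thallium pattern (n=1): 0.2952 : 0.7048
Iridium pattern (n=2): 0.139129 : 0.467742 : 0.393129
Convolve the two distributions (both contribute in 2-u steps):
  M: 0.2952×0.139129 = 0.041071
  M+2: 0.2952×0.467742 + 0.7048×0.139129 = 0.236136
  M+4: 0.2952×0.393129 + 0.7048×0.467742 = 0.445716
  M+6: 0.7048×0.393129 = 0.277077
Scale to base peak (0.445716) = 100: 9.21 : 52.98 : 100.00 : 62.16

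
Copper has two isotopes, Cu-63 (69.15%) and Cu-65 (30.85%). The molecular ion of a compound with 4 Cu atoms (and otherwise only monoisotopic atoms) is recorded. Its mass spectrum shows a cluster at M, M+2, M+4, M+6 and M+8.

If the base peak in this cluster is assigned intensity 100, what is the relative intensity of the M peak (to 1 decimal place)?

Term probabilities: M 0.2286, M+2 0.4080, M+4 0.2731, M+6 0.0812, M+8 0.0091. Base peak = M+2.
P(M+2) = C(4,1) × 0.6915^3 × 0.3085^1 = 4 × 0.33065611 × 0.3085 = 0.408030 (base)
P(M) = C(4,0) × 0.6915^4 × 0.3085^0 = 1 × 0.2286487 × 1.0000 = 0.228649
Relative intensity = 0.228649 / 0.408030 × 100 = 56.0

56.0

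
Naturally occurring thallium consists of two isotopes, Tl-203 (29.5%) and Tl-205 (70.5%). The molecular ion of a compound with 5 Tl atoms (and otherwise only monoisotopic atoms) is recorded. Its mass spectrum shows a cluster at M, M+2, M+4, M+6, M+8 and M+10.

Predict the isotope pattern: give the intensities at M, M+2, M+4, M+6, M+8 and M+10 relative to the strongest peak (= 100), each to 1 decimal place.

0.6 : 7.3 : 35.0 : 83.7 : 100.0 : 47.8

The 5 Tl atoms are independent, so intensities follow the terms of (0.295 + 0.705)^5.
P(M) = 0.295^5 = 0.002234
P(M+2) = 5 × 0.295^4 × 0.705^1 = 0.026696
P(M+4) = 10 × 0.295^3 × 0.705^2 = 0.127598
P(M+6) = 10 × 0.295^2 × 0.705^3 = 0.304938
P(M+8) = 5 × 0.295^1 × 0.705^4 = 0.364375
P(M+10) = 0.705^5 = 0.174159
The M+8 peak is largest (0.364375); scaling to 100 gives 0.6 : 7.3 : 35.0 : 83.7 : 100.0 : 47.8.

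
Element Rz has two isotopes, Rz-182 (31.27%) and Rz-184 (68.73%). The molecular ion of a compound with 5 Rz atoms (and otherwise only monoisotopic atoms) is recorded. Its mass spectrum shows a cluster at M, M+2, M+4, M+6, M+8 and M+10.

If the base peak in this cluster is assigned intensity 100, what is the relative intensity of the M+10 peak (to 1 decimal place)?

44.0

(0.3127 + 0.6873)^5 gives M 0.0030, M+2 0.0329, M+4 0.1444, M+6 0.3175, M+8 0.3489, M+10 0.1534; the largest is M+8.
P(M+8) = C(5,4) × 0.3127^1 × 0.6873^4 = 5 × 0.3127 × 0.22314408 = 0.348886 (base)
P(M+10) = C(5,5) × 0.3127^0 × 0.6873^5 = 1 × 1.0000 × 0.15336693 = 0.153367
Relative intensity = 0.153367 / 0.348886 × 100 = 44.0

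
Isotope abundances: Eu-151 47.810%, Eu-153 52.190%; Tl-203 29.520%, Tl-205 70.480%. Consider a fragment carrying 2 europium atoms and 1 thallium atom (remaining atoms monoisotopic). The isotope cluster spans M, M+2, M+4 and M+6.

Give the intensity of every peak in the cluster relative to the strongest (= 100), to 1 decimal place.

15.6 : 71.4 : 100.0 : 44.4

Europium pattern (n=2): 0.22857961 : 0.49904078 : 0.27237961
Thallium pattern (n=1): 0.2952 : 0.7048
Convolve the two distributions (both contribute in 2-u steps):
  M: 0.22857961×0.2952 = 0.067477
  M+2: 0.22857961×0.7048 + 0.49904078×0.2952 = 0.308420
  M+4: 0.49904078×0.7048 + 0.27237961×0.2952 = 0.432130
  M+6: 0.27237961×0.7048 = 0.191973
Scale to base peak (0.432130) = 100: 15.6 : 71.4 : 100.0 : 44.4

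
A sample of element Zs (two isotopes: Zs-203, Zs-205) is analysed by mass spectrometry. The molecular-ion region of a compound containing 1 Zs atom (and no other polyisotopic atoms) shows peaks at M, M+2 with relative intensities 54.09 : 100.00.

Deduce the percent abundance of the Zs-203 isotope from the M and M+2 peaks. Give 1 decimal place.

35.1%

Let p = fractional abundance of Zs-203. I(M+2)/I(M) = [C(1,1)·p^0·(1−p)] / p^1 = 1·(1−p)/p = 100.00/54.09 = 1.8488
(1−p)/p = 1.8488/1 = 1.8488  ⇒  p = 1/(1 + 1.8488) = 0.3510
Zs-203: 35.1%, Zs-205: 64.9%.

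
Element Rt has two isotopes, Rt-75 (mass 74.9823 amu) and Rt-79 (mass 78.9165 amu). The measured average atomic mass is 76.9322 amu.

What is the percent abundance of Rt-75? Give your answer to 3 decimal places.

50.437%

Let x be the fractional abundance of Rt-75; then Rt-79 has abundance 1 − x.
74.9823·x + 78.9165·(1 − x) = 76.9322
(74.9823 − 78.9165)·x = 76.9322 − 78.9165
x = -1.9843 / -3.9342 = 0.50437 → 50.437% Rt-75, 49.563% Rt-79.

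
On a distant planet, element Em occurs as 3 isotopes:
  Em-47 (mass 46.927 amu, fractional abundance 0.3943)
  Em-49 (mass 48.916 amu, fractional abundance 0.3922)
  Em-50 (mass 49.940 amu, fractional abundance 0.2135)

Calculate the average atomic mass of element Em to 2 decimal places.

Ar = Σ fᵢ·mᵢ = 0.3943 × 46.927 + 0.3922 × 48.916 + 0.2135 × 49.940
= 18.5033 + 19.1849 + 10.6622 = 48.3504 amu

48.35 amu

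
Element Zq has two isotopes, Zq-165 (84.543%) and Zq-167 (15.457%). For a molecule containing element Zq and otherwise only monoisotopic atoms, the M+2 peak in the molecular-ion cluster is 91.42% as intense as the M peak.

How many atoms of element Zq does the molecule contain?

With n Zq atoms, P(M+2)/P(M) = C(n,1)·p^(n−1)q / p^n = n·q/p = n · 0.15457/0.84543.
n = 0.9142 × 0.84543/0.15457 = 5.00 ≈ 5

5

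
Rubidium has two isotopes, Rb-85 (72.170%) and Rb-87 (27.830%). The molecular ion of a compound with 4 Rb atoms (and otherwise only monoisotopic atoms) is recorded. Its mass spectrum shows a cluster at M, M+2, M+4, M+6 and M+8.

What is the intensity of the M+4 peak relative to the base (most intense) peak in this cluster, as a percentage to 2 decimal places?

(0.72170 + 0.27830)^4 gives M 0.2713, M+2 0.4184, M+4 0.2420, M+6 0.0622, M+8 0.0060; the largest is M+2.
P(M+2) = C(4,1) × 0.72170^3 × 0.27830^1 = 4 × 0.37589809 × 0.2783 = 0.418450 (base)
P(M+4) = C(4,2) × 0.72170^2 × 0.27830^2 = 6 × 0.52085089 × 0.07745089 = 0.242042
Relative intensity = 0.242042 / 0.418450 × 100 = 57.84

57.84%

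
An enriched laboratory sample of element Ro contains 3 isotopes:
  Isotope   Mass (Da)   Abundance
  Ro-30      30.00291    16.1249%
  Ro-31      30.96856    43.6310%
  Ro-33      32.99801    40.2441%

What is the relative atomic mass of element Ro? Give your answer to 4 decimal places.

Ar = Σ fᵢ·mᵢ = 0.161249 × 30.00291 + 0.436310 × 30.96856 + 0.402441 × 32.99801
= 4.837939 + 13.511892 + 13.279752 = 31.629583 Da

31.6296 Da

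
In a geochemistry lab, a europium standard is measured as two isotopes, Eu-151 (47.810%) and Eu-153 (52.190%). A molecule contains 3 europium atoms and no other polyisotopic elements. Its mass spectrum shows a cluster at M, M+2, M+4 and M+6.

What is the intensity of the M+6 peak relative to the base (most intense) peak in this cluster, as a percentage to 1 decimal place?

Term probabilities: M 0.1093, M+2 0.3579, M+4 0.3907, M+6 0.1422. Base peak = M+4.
P(M+4) = C(3,2) × 0.47810^1 × 0.52190^2 = 3 × 0.4781 × 0.27237961 = 0.390674 (base)
P(M+6) = C(3,3) × 0.47810^0 × 0.52190^3 = 1 × 1.0000 × 0.14215492 = 0.142155
Relative intensity = 0.142155 / 0.390674 × 100 = 36.4

36.4%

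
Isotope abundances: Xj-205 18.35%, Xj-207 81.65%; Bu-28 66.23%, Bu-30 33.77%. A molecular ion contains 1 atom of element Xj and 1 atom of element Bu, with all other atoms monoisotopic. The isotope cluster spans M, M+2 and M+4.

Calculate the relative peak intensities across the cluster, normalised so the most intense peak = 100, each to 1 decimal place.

Element Xj pattern (n=1): 0.1835 : 0.8165
Element Bu pattern (n=1): 0.6623 : 0.3377
Convolve the two distributions (both contribute in 2-u steps):
  M: 0.1835×0.6623 = 0.121532
  M+2: 0.1835×0.3377 + 0.8165×0.6623 = 0.602736
  M+4: 0.8165×0.3377 = 0.275732
Scale to base peak (0.602736) = 100: 20.2 : 100.0 : 45.7

20.2 : 100.0 : 45.7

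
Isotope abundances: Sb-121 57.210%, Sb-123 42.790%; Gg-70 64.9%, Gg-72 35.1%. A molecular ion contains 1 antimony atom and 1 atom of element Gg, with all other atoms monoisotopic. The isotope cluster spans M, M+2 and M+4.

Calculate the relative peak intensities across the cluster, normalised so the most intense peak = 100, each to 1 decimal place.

77.6 : 100.0 : 31.4

Antimony pattern (n=1): 0.5721 : 0.4279
Element Gg pattern (n=1): 0.6490 : 0.3510
Convolve the two distributions (both contribute in 2-u steps):
  M: 0.5721×0.6490 = 0.371293
  M+2: 0.5721×0.3510 + 0.4279×0.6490 = 0.478514
  M+4: 0.4279×0.3510 = 0.150193
Scale to base peak (0.478514) = 100: 77.6 : 100.0 : 31.4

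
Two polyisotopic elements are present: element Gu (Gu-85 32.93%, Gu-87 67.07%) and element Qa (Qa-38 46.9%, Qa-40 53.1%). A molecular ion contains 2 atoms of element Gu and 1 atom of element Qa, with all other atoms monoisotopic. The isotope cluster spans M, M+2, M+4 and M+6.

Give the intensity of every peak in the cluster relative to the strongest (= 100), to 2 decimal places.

11.42 : 59.42 : 100.00 : 53.61

Element Gu pattern (n=2): 0.10843849 : 0.44172302 : 0.44983849
Element Qa pattern (n=1): 0.4690 : 0.5310
Convolve the two distributions (both contribute in 2-u steps):
  M: 0.10843849×0.4690 = 0.050858
  M+2: 0.10843849×0.5310 + 0.44172302×0.4690 = 0.264749
  M+4: 0.44172302×0.5310 + 0.44983849×0.4690 = 0.445529
  M+6: 0.44983849×0.5310 = 0.238864
Scale to base peak (0.445529) = 100: 11.42 : 59.42 : 100.00 : 53.61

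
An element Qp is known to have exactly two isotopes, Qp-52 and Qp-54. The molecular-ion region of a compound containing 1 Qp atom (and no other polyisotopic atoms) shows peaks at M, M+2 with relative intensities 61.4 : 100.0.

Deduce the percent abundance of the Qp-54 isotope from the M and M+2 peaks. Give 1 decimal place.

62.0%

Write p for the Qp-52 fraction. I(M+2)/I(M) = [C(1,1)·p^0·(1−p)] / p^1 = 1·(1−p)/p = 100.0/61.4 = 1.6287
(1−p)/p = 1.6287/1 = 1.6287  ⇒  p = 1/(1 + 1.6287) = 0.3804
Qp-52: 38.0%, Qp-54: 62.0%.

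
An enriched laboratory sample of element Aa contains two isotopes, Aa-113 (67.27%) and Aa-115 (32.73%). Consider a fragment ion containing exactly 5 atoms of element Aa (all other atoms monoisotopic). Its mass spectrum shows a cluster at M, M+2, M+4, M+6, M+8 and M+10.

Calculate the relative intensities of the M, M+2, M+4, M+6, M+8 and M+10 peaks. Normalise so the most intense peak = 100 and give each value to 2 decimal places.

41.11 : 100.00 : 97.31 : 47.35 : 11.52 : 1.12

Each Aa atom is independently Aa-113 (p = 0.6727) or Aa-115 (q = 0.3273); the cluster is the binomial expansion (p + q)^5.
P(M) = 0.6727^5 = 0.137755
P(M+2) = 5 × 0.6727^4 × 0.3273^1 = 0.335121
P(M+4) = 10 × 0.6727^3 × 0.3273^2 = 0.326104
P(M+6) = 10 × 0.6727^2 × 0.3273^3 = 0.158665
P(M+8) = 5 × 0.6727^1 × 0.3273^4 = 0.038599
P(M+10) = 0.3273^5 = 0.003756
The M+2 peak is largest (0.335121); scaling to 100 gives 41.11 : 100.00 : 97.31 : 47.35 : 11.52 : 1.12.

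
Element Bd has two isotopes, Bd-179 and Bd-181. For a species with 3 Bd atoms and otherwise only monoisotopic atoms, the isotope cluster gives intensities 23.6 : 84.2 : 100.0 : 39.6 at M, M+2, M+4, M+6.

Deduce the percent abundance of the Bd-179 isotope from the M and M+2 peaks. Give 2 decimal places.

If p is the fraction of Bd that is Bd-179, then I(M+2)/I(M) = [C(3,1)·p^2·(1−p)] / p^3 = 3·(1−p)/p = 84.2/23.6 = 3.5678
(1−p)/p = 3.5678/3 = 1.1893  ⇒  p = 1/(1 + 1.1893) = 0.4568
Bd-179: 45.68%, Bd-181: 54.32%.

45.68%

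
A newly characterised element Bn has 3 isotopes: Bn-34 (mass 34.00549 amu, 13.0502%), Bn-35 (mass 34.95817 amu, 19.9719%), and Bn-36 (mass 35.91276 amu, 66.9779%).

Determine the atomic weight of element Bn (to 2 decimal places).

35.47 amu

Ar = Σ fᵢ·mᵢ = 0.130502 × 34.00549 + 0.199719 × 34.95817 + 0.669779 × 35.91276
= 4.437784 + 6.981811 + 24.053612 = 35.473207 amu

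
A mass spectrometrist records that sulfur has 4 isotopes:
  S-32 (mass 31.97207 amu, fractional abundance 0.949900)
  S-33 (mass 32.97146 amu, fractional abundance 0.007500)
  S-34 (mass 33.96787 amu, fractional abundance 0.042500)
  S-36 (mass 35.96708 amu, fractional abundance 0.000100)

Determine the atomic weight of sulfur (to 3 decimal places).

Average mass = Σ (abundance × isotope mass) = 0.949900 × 31.97207 + 0.007500 × 32.97146 + 0.042500 × 33.96787 + 0.000100 × 35.96708
= 30.370269 + 0.247286 + 1.443634 + 0.003597 = 32.064786 amu

32.065 amu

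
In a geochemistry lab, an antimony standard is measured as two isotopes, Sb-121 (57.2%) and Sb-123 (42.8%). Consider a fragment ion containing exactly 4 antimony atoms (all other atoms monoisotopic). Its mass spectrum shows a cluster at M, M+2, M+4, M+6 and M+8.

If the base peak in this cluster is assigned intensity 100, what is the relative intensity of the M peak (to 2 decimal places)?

(0.572 + 0.428)^4 gives M 0.1070, M+2 0.3204, M+4 0.3596, M+6 0.1794, M+8 0.0336; the largest is M+4.
P(M+4) = C(4,2) × 0.572^2 × 0.428^2 = 6 × 0.327184 × 0.183184 = 0.359609 (base)
P(M) = C(4,0) × 0.572^4 × 0.428^0 = 1 × 0.10704937 × 1.0000 = 0.107049
Relative intensity = 0.107049 / 0.359609 × 100 = 29.77

29.77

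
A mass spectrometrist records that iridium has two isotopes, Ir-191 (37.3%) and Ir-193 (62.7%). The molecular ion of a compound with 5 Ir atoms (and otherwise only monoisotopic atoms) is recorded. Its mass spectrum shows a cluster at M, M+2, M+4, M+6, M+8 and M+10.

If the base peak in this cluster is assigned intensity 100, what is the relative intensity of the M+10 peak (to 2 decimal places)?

28.26

Binomial terms of (0.373 + 0.627)^5: M 0.0072, M+2 0.0607, M+4 0.2040, M+6 0.3429, M+8 0.2882, M+10 0.0969 → M+6 is the base peak.
P(M+6) = C(5,3) × 0.373^2 × 0.627^3 = 10 × 0.139129 × 0.24649188 = 0.342942 (base)
P(M+10) = C(5,5) × 0.373^0 × 0.627^5 = 1 × 1.0000 × 0.09690311 = 0.096903
Relative intensity = 0.096903 / 0.342942 × 100 = 28.26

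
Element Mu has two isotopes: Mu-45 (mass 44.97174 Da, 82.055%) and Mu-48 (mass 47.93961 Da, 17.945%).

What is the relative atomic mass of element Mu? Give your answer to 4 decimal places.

45.5043 Da

Average mass = Σ (abundance × isotope mass) = 0.82055 × 44.97174 + 0.17945 × 47.93961
= 36.901561 + 8.602763 = 45.504324 Da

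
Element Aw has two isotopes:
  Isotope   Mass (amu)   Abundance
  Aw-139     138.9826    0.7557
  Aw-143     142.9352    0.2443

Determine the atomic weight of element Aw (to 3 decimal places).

The abundance-weighted mean is 0.7557 × 138.9826 + 0.2443 × 142.9352
= 105.02915 + 34.91907 = 139.94822 amu

139.948 amu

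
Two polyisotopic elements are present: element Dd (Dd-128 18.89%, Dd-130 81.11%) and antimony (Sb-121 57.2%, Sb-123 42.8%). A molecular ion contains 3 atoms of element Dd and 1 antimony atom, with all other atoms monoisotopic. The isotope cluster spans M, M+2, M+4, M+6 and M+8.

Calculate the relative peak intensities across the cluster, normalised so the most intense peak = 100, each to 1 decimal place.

0.8 : 11.3 : 53.9 : 100.0 : 49.1

Element Dd pattern (n=3): 0.00674056 : 0.08682795 : 0.37282242 : 0.53360907
Antimony pattern (n=1): 0.5720 : 0.4280
Convolve the two distributions (both contribute in 2-u steps):
  M: 0.00674056×0.5720 = 0.003856
  M+2: 0.00674056×0.4280 + 0.08682795×0.5720 = 0.052551
  M+4: 0.08682795×0.4280 + 0.37282242×0.5720 = 0.250417
  M+6: 0.37282242×0.4280 + 0.53360907×0.5720 = 0.464792
  M+8: 0.53360907×0.4280 = 0.228385
Scale to base peak (0.464792) = 100: 0.8 : 11.3 : 53.9 : 100.0 : 49.1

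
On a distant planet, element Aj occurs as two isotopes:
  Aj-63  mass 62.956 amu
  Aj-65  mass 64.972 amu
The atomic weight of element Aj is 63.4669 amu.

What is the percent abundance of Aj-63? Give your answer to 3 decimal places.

74.658%

Let x be the fractional abundance of Aj-63; then Aj-65 has abundance 1 − x.
62.956·x + 64.972·(1 − x) = 63.4669
(62.956 − 64.972)·x = 63.4669 − 64.972
x = -1.5051 / -2.016 = 0.74658 → 74.658% Aj-63, 25.342% Aj-65.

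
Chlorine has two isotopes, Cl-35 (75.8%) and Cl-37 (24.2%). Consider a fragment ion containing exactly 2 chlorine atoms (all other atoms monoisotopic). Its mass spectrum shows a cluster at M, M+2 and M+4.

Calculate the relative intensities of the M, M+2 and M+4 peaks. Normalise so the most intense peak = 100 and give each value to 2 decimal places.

Each Cl atom is independently Cl-35 (p = 0.758) or Cl-37 (q = 0.242); the cluster is the binomial expansion (p + q)^2.
P(M) = 0.758^2 = 0.574564
P(M+2) = 2 × 0.758^1 × 0.242^1 = 0.366872
P(M+4) = 0.242^2 = 0.058564
The M peak is largest (0.574564); scaling to 100 gives 100.00 : 63.85 : 10.19.

100.00 : 63.85 : 10.19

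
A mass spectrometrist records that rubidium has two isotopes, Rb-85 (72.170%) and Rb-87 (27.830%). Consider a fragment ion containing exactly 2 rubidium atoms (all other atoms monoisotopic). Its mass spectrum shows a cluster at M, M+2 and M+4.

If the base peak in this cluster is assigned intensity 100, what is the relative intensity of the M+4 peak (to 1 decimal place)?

14.9

(0.72170 + 0.27830)^2 gives M 0.5209, M+2 0.4017, M+4 0.0775; the largest is M.
P(M) = C(2,0) × 0.72170^2 × 0.27830^0 = 1 × 0.52085089 × 1.0000 = 0.520851 (base)
P(M+4) = C(2,2) × 0.72170^0 × 0.27830^2 = 1 × 1.0000 × 0.07745089 = 0.077451
Relative intensity = 0.077451 / 0.520851 × 100 = 14.9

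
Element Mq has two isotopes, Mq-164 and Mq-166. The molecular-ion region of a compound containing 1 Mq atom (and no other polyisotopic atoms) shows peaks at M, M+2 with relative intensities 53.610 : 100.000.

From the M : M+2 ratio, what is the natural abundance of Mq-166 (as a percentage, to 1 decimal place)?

Let p = fractional abundance of Mq-164. I(M+2)/I(M) = [C(1,1)·p^0·(1−p)] / p^1 = 1·(1−p)/p = 100.000/53.610 = 1.8653
(1−p)/p = 1.8653/1 = 1.8653  ⇒  p = 1/(1 + 1.8653) = 0.3490
Mq-164: 34.9%, Mq-166: 65.1%.

65.1%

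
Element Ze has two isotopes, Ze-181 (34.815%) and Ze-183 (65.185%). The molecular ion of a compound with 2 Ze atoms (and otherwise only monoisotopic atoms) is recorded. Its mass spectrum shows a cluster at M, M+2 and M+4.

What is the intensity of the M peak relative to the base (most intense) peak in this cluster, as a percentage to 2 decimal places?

26.70%

Term probabilities: M 0.1212, M+2 0.4539, M+4 0.4249. Base peak = M+2.
P(M+2) = C(2,1) × 0.34815^1 × 0.65185^1 = 2 × 0.34815 × 0.65185 = 0.453883 (base)
P(M) = C(2,0) × 0.34815^2 × 0.65185^0 = 1 × 0.12120842 × 1.0000 = 0.121208
Relative intensity = 0.121208 / 0.453883 × 100 = 26.70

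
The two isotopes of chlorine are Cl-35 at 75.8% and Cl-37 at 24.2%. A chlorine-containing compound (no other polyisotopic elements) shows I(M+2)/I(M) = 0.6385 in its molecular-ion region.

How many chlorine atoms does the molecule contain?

2

The M+2/M ratio from n Cl atoms is n · q/p = n · 0.242/0.758.
n = 0.6385 × 0.758/0.242 = 2.00 ≈ 2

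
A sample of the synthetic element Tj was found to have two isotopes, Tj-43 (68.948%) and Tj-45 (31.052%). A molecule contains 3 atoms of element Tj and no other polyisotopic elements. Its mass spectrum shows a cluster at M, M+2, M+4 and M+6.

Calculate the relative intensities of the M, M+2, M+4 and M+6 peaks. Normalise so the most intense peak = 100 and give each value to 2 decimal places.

74.01 : 100.00 : 45.04 : 6.76

The 3 Tj atoms are independent, so intensities follow the terms of (0.68948 + 0.31052)^3.
P(M) = 0.68948^3 = 0.327767
P(M+2) = 3 × 0.68948^2 × 0.31052^1 = 0.442847
P(M+4) = 3 × 0.68948^1 × 0.31052^2 = 0.199445
P(M+6) = 0.31052^3 = 0.029941
The M+2 peak is largest (0.442847); scaling to 100 gives 74.01 : 100.00 : 45.04 : 6.76.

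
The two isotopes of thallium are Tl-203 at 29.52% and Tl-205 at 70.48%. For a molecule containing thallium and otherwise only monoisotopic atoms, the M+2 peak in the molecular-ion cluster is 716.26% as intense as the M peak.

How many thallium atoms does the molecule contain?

3

With n Tl atoms, P(M+2)/P(M) = C(n,1)·p^(n−1)q / p^n = n·q/p = n · 0.7048/0.2952.
n = 7.1626 × 0.2952/0.7048 = 3.00 ≈ 3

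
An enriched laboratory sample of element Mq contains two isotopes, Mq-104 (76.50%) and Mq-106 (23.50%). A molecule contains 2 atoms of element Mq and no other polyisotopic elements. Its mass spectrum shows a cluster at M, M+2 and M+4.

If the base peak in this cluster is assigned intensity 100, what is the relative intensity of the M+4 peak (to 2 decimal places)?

(0.7650 + 0.2350)^2 gives M 0.5852, M+2 0.3595, M+4 0.0552; the largest is M.
P(M) = C(2,0) × 0.7650^2 × 0.2350^0 = 1 × 0.585225 × 1.0000 = 0.585225 (base)
P(M+4) = C(2,2) × 0.7650^0 × 0.2350^2 = 1 × 1.0000 × 0.055225 = 0.055225
Relative intensity = 0.055225 / 0.585225 × 100 = 9.44

9.44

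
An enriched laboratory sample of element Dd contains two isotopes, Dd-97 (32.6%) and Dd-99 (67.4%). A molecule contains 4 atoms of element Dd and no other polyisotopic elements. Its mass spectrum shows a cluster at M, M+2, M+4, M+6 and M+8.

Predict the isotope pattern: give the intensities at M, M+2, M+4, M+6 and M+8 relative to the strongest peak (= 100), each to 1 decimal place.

2.8 : 23.4 : 72.6 : 100.0 : 51.7

Expanding (0.326 + 0.674)^4:
P(M) = 0.326^4 = 0.011295
P(M+2) = 4 × 0.326^3 × 0.674^1 = 0.093406
P(M+4) = 6 × 0.326^2 × 0.674^2 = 0.289672
P(M+6) = 4 × 0.326^1 × 0.674^3 = 0.399261
P(M+8) = 0.674^4 = 0.206367
The M+6 peak is largest (0.399261); scaling to 100 gives 2.8 : 23.4 : 72.6 : 100.0 : 51.7.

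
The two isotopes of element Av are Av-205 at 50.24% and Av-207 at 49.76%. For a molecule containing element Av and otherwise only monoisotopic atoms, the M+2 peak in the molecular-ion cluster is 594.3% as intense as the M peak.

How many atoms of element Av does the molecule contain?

6

For n independent Av atoms, I(M+2)/I(M) = n · (abundance Av-207) / (abundance Av-205) = n · 0.4976/0.5024.
n = 5.943 × 0.5024/0.4976 = 6.00 ≈ 6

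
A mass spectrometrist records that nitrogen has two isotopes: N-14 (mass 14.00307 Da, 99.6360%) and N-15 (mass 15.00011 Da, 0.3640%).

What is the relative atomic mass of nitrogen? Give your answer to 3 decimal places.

14.007 Da

Average mass = Σ (abundance × isotope mass) = 0.996360 × 14.00307 + 0.003640 × 15.00011
= 13.952099 + 0.054600 = 14.006699 Da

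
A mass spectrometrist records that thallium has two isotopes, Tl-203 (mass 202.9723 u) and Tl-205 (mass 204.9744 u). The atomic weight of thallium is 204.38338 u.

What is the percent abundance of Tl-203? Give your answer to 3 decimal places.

With x = fraction of Tl-203 (so Tl-205 is 1 − x):
202.9723·x + 204.9744·(1 − x) = 204.38338
(202.9723 − 204.9744)·x = 204.38338 − 204.9744
x = -0.59102 / -2.0021 = 0.29520 → 29.520% Tl-203, 70.480% Tl-205.

29.520%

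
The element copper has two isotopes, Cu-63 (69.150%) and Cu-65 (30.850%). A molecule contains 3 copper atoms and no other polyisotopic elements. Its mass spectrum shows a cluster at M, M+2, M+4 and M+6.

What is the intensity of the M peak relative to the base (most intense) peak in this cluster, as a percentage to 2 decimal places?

74.72%

Term probabilities: M 0.3307, M+2 0.4425, M+4 0.1974, M+6 0.0294. Base peak = M+2.
P(M+2) = C(3,1) × 0.69150^2 × 0.30850^1 = 3 × 0.47817225 × 0.3085 = 0.442548 (base)
P(M) = C(3,0) × 0.69150^3 × 0.30850^0 = 1 × 0.33065611 × 1.0000 = 0.330656
Relative intensity = 0.330656 / 0.442548 × 100 = 74.72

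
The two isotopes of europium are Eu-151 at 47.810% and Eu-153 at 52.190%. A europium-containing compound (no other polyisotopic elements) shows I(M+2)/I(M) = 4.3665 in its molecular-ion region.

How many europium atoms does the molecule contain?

With n Eu atoms, P(M+2)/P(M) = C(n,1)·p^(n−1)q / p^n = n·q/p = n · 0.52190/0.47810.
n = 4.3665 × 0.47810/0.52190 = 4.00 ≈ 4

4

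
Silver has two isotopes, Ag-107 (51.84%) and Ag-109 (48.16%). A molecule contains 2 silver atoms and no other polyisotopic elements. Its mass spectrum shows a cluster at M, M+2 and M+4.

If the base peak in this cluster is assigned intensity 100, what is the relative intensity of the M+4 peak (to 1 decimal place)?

46.5

(0.5184 + 0.4816)^2 gives M 0.2687, M+2 0.4993, M+4 0.2319; the largest is M+2.
P(M+2) = C(2,1) × 0.5184^1 × 0.4816^1 = 2 × 0.5184 × 0.4816 = 0.499323 (base)
P(M+4) = C(2,2) × 0.5184^0 × 0.4816^2 = 1 × 1.0000 × 0.23193856 = 0.231939
Relative intensity = 0.231939 / 0.499323 × 100 = 46.5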